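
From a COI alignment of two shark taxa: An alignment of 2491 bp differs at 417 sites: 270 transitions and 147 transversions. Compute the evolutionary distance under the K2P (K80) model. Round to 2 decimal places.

0.19

P = 270/2491 ≈ 0.10839 and Q = 147/2491 ≈ 0.059012.
Under the Kimura two-parameter model, d = −½ ln(1 − 2P − Q) − ¼ ln(1 − 2Q).
1 − 2P − Q = 0.724208, giving −½ ln(0.724208) = 0.161338.
1 − 2Q = 0.881976, giving −¼ ln(0.881976) = 0.031398.
d = 0.161338 + 0.031398 = 0.192736.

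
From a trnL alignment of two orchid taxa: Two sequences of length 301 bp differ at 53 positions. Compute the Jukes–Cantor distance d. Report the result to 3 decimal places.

p = 53/301 ≈ 0.17608.
d = −(3/4) ln(1 − 4p/3) = −0.75 ln(1 − 0.234773) = −0.75 ln(0.765227)
  = −0.75 × (-0.267583) = 0.200687 substitutions/site.

0.201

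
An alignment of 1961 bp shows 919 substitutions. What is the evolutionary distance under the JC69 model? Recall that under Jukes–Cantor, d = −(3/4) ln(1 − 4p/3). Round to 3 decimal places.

p = 919/1961 ≈ 0.468638.
d = −(3/4) ln(1 − 4p/3) = −0.75 ln(1 − 0.624851) = −0.75 ln(0.375149)
  = −0.75 × (-0.980432) = 0.735324 substitutions/site.

0.735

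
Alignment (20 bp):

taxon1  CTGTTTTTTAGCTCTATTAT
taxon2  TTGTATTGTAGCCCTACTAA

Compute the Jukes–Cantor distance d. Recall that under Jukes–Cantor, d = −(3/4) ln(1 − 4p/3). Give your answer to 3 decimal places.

0.383

The sequences differ at 6 of 20 sites (1, 5, 8, 13, 17, 20), so p = 6/20 = 0.3.
d = −(3/4) ln(1 − 4p/3) = −0.75 ln(1 − 0.4) = −0.75 ln(0.6)
  = −0.75 × (-0.510826) = 0.383120 substitutions/site.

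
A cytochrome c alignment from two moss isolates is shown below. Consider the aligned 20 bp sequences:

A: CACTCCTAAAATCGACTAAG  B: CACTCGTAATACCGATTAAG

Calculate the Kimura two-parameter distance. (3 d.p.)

0.234

Of 20 sites, 2 differences are transitions and 2 are transversions, so P = 2/20 = 0.1 and Q = 2/20 = 0.1.
Under the Kimura two-parameter model, d = −½ ln(1 − 2P − Q) − ¼ ln(1 − 2Q).
1 − 2P − Q = 0.7, giving −½ ln(0.7) = 0.178337.
1 − 2Q = 0.8, giving −¼ ln(0.8) = 0.055786.
d = 0.178337 + 0.055786 = 0.234123.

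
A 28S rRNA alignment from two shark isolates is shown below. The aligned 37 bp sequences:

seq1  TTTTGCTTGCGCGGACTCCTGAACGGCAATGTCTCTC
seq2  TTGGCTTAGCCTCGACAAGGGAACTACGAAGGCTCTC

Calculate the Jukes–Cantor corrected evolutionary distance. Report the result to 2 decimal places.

0.71

The sequences differ at 17 of 37 sites, so p = 17/37 ≈ 0.459459.
d = −(3/4) ln(1 − 4p/3) = −0.75 ln(1 − 0.612612) = −0.75 ln(0.387388)
  = −0.75 × (-0.948329) = 0.711247 substitutions/site.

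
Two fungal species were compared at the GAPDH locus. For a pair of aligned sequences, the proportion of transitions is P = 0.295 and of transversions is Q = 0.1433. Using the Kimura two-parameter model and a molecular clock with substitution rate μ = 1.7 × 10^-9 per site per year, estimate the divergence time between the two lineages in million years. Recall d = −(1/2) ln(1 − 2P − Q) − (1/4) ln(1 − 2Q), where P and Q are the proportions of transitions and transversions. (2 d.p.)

Under the Kimura two-parameter model, d = −½ ln(1 − 2P − Q) − ¼ ln(1 − 2Q).
1 − 2P − Q = 0.2667, giving −½ ln(0.2667) = 0.660815.
1 − 2Q = 0.7134, giving −¼ ln(0.7134) = 0.084428.
d = 0.660815 + 0.084428 = 0.745243.
Under a molecular clock d = 2μt, so t = d/(2μ) = 0.745243 / (2 × 1.7 × 10^-9) = 219.19 million years.

219.19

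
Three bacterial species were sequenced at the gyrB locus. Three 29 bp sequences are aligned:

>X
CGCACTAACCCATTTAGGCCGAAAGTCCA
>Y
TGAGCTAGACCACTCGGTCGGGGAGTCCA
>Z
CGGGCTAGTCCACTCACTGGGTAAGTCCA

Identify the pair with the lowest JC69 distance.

Y and Z

X–Y: 12/29 differ, p = 0.414, d = 0.602.
X–Z: 11/29 differ, p = 0.379, d = 0.529.
Y–Z: 8/29 differ, p = 0.276, d = 0.344.
The smallest distance is between Y and Z.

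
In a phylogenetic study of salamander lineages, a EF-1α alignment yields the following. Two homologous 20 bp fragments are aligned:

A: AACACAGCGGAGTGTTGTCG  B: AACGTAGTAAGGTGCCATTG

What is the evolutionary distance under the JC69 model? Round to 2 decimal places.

0.82

The sequences differ at 10 of 20 sites (4, 5, 8, 9, 10, 11, 15, 16, 17, 19), so p = 10/20 = 0.5.
d = −(3/4) ln(1 − 4p/3) = −0.75 ln(1 − 0.666667) = −0.75 ln(0.333333)
  = −0.75 × (-1.098613) = 0.823960 substitutions/site.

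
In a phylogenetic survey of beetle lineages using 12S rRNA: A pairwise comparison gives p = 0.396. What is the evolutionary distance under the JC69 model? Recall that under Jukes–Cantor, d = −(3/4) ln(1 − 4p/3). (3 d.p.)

0.563

d = −(3/4) ln(1 − 4p/3) = −0.75 ln(1 − 0.528) = −0.75 ln(0.472)
  = −0.75 × (-0.750776) = 0.563082 substitutions/site.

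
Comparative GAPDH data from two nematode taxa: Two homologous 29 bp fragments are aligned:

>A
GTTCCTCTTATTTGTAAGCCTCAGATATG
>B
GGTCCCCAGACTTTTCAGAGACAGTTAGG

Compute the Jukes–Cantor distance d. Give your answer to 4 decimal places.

0.6018

The sequences differ at 12 of 29 sites, so p = 12/29 ≈ 0.413793.
d = −(3/4) ln(1 − 4p/3) = −0.75 ln(1 − 0.551724) = −0.75 ln(0.448276)
  = −0.75 × (-0.802346) = 0.601760 substitutions/site.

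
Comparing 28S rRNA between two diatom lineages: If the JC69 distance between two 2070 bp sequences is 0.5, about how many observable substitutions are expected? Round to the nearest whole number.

755

Invert JC69: p = (3/4)(1 − e^(−4d/3)) = 0.75 × (1 − e^(-0.666667)) = 0.75 × (1 − 0.513417) = 0.364937.
Expected differing sites = pL ≈ 0.364937 × 2070 = 755.41959 ≈ 755.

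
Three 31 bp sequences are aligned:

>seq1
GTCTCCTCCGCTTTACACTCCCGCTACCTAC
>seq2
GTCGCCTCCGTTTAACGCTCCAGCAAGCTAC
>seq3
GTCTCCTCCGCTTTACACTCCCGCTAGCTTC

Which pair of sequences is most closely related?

seq1 and seq3

seq1–seq2: 7/31 differ, p = 0.226, d = 0.269.
seq1–seq3: 2/31 differ, p = 0.065, d = 0.067.
seq2–seq3: 7/31 differ, p = 0.226, d = 0.269.
The smallest distance is between seq1 and seq3.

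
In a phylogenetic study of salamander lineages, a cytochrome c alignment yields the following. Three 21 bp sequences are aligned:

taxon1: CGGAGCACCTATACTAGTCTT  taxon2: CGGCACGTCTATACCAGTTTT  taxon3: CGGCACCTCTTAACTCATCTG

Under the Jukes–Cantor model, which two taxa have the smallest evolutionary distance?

taxon1–taxon2: 6/21 differ, p = 0.286, d = 0.360.
taxon1–taxon3: 9/21 differ, p = 0.429, d = 0.635.
taxon2–taxon3: 8/21 differ, p = 0.381, d = 0.532.
The smallest distance is between taxon1 and taxon2.

taxon1 and taxon2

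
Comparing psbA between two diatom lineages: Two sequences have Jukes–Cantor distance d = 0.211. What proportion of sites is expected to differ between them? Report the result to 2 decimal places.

p = (3/4)(1 − e^(−4d/3)) = 0.75 × (1 − e^(-0.281333)) = 0.75 × (1 − 0.754777) = 0.183917.

0.18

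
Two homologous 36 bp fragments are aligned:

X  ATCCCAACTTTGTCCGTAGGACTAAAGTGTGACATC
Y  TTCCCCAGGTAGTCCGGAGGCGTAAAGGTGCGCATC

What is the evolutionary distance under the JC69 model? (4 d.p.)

0.4926

The sequences differ at 13 of 36 sites, so p = 13/36 ≈ 0.361111.
d = −(3/4) ln(1 − 4p/3) = −0.75 ln(1 − 0.481481) = −0.75 ln(0.518519)
  = −0.75 × (-0.656779) = 0.492584 substitutions/site.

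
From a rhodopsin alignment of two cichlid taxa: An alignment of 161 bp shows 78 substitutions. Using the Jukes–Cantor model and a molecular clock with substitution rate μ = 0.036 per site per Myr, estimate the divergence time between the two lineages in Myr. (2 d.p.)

p = 78/161 ≈ 0.484472.
d = −(3/4) ln(1 − 4p/3) = −0.75 ln(1 − 0.645963) = −0.75 ln(0.354037)
  = −0.75 × (-1.038354) = 0.778766 substitutions/site.
Under a molecular clock d = 2μt, so t = d/(2μ) = 0.778766 / (2 × 0.036) = 10.82 Myr.

10.82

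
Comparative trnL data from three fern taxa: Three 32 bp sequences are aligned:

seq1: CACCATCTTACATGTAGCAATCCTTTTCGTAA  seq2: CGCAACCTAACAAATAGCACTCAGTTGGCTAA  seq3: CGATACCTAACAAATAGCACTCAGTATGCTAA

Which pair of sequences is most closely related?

seq2 and seq3

seq1–seq2: 12/32 differ, p = 0.375, d = 0.520.
seq1–seq3: 13/32 differ, p = 0.406, d = 0.585.
seq2–seq3: 4/32 differ, p = 0.125, d = 0.137.
The smallest distance is between seq2 and seq3.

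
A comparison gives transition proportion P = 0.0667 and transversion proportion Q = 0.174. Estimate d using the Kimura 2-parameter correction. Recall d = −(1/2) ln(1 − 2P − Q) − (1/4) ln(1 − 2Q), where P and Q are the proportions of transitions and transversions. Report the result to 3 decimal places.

0.291

Under the Kimura two-parameter model, d = −½ ln(1 − 2P − Q) − ¼ ln(1 − 2Q).
1 − 2P − Q = 0.6926, giving −½ ln(0.6926) = 0.183651.
1 − 2Q = 0.652, giving −¼ ln(0.652) = 0.106928.
d = 0.183651 + 0.106928 = 0.290579.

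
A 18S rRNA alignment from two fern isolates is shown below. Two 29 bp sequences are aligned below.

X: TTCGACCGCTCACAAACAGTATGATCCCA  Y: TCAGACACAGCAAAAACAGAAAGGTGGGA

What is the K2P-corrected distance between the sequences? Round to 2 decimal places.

0.72

Of 29 sites, 2 differences are transitions and 11 are transversions, so P = 2/29 ≈ 0.068966 and Q = 11/29 ≈ 0.37931.
Under the Kimura two-parameter model, d = −½ ln(1 − 2P − Q) − ¼ ln(1 − 2Q).
1 − 2P − Q = 0.482758, giving −½ ln(0.482758) = 0.364120.
1 − 2Q = 0.24138, giving −¼ ln(0.24138) = 0.355346.
d = 0.364120 + 0.355346 = 0.719466.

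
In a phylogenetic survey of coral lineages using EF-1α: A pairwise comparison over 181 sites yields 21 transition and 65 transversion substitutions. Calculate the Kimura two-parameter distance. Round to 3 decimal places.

0.764

P = 21/181 ≈ 0.116022 and Q = 65/181 ≈ 0.359116.
Under the Kimura two-parameter model, d = −½ ln(1 − 2P − Q) − ¼ ln(1 − 2Q).
1 − 2P − Q = 0.40884, giving −½ ln(0.40884) = 0.447216.
1 − 2Q = 0.281768, giving −¼ ln(0.281768) = 0.316668.
d = 0.447216 + 0.316668 = 0.763884.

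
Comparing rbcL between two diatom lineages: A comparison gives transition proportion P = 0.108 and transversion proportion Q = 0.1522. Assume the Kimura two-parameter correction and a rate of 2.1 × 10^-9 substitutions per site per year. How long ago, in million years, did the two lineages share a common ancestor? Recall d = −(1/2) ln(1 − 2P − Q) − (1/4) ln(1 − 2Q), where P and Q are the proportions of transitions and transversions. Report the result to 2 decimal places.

76.27

Under the Kimura two-parameter model, d = −½ ln(1 − 2P − Q) − ¼ ln(1 − 2Q).
1 − 2P − Q = 0.6318, giving −½ ln(0.6318) = 0.229591.
1 − 2Q = 0.6956, giving −¼ ln(0.6956) = 0.090745.
d = 0.229591 + 0.090745 = 0.320336.
Under a molecular clock d = 2μt, so t = d/(2μ) = 0.320336 / (2 × 2.1 × 10^-9) = 76.27 million years.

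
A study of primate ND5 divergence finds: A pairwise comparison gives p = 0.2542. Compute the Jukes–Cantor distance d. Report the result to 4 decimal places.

d = −(3/4) ln(1 − 4p/3) = −0.75 ln(1 − 0.338933) = −0.75 ln(0.661067)
  = −0.75 × (-0.413900) = 0.310425 substitutions/site.

0.3104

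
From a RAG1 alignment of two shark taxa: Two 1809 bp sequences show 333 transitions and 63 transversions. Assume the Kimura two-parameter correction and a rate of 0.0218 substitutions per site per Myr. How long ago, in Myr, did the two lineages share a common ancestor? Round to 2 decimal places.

6.33

P = 333/1809 ≈ 0.18408 and Q = 63/1809 ≈ 0.034826.
Under the Kimura two-parameter model, d = −½ ln(1 − 2P − Q) − ¼ ln(1 − 2Q).
1 − 2P − Q = 0.597014, giving −½ ln(0.597014) = 0.257907.
1 − 2Q = 0.930348, giving −¼ ln(0.930348) = 0.018049.
d = 0.257907 + 0.018049 = 0.275956.
Under a molecular clock d = 2μt, so t = d/(2μ) = 0.275956 / (2 × 0.0218) = 6.33 Myr.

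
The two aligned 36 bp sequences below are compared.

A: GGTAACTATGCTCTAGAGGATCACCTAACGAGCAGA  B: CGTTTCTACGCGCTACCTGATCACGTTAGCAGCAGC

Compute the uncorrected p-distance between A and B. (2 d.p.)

0.36

The sequences differ at 13 of 36 positions.
p = 13/36 = 0.361111… ≈ 0.36 (to 2 d.p.).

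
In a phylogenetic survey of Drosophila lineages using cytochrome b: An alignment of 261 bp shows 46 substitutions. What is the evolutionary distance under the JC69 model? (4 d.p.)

0.2009

p = 46/261 ≈ 0.176245.
d = −(3/4) ln(1 − 4p/3) = −0.75 ln(1 − 0.234993) = −0.75 ln(0.765007)
  = −0.75 × (-0.267870) = 0.200903 substitutions/site.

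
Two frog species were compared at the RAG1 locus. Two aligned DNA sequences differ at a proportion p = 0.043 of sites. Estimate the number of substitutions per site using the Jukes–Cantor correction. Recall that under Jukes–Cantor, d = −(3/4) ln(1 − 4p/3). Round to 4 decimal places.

0.0443

d = −(3/4) ln(1 − 4p/3) = −0.75 ln(1 − 0.057333) = −0.75 ln(0.942667)
  = −0.75 × (-0.059042) = 0.044282 substitutions/site.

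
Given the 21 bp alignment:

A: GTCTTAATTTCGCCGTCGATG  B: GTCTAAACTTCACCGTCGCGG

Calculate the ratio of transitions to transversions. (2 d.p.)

0.67

Transitions are A↔G and C↔T; transversions are all other mismatches.
Transitions: 2. Transversions: 3.
R = 2/3 = 0.666666… ≈ 0.67 (to 2 d.p.).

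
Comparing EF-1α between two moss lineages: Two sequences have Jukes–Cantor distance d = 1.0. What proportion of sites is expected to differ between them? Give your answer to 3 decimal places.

p = (3/4)(1 − e^(−4d/3)) = 0.75 × (1 − e^(-1.333333)) = 0.75 × (1 − 0.263597) = 0.552302.

0.552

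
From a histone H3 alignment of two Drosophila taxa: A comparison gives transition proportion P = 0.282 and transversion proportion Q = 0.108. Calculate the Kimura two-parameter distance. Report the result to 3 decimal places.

Under the Kimura two-parameter model, d = −½ ln(1 − 2P − Q) − ¼ ln(1 − 2Q).
1 − 2P − Q = 0.328, giving −½ ln(0.328) = 0.557371.
1 − 2Q = 0.784, giving −¼ ln(0.784) = 0.060837.
d = 0.557371 + 0.060837 = 0.618208.

0.618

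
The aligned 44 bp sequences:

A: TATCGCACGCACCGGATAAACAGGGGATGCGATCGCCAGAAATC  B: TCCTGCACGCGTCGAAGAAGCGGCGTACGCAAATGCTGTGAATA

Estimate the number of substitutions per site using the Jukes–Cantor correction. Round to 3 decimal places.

The sequences differ at 20 of 44 sites, so p = 20/44 ≈ 0.454545.
d = −(3/4) ln(1 − 4p/3) = −0.75 ln(1 − 0.60606) = −0.75 ln(0.39394)
  = −0.75 × (-0.931557) = 0.698668 substitutions/site.

0.699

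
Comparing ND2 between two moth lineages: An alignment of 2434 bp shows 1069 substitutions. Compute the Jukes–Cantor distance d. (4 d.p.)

0.6607

p = 1069/2434 ≈ 0.439195.
d = −(3/4) ln(1 − 4p/3) = −0.75 ln(1 − 0.585593) = −0.75 ln(0.414407)
  = −0.75 × (-0.880907) = 0.660680 substitutions/site.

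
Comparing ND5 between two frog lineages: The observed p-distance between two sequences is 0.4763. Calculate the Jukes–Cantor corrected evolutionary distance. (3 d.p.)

d = −(3/4) ln(1 − 4p/3) = −0.75 ln(1 − 0.635067) = −0.75 ln(0.364933)
  = −0.75 × (-1.008042) = 0.756032 substitutions/site.

0.756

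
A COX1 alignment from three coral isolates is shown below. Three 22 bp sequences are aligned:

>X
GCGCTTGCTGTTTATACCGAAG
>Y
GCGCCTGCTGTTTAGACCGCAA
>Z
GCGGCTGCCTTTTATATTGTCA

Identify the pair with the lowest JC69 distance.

X–Y: 4/22 differ, p = 0.182, d = 0.208.
X–Z: 9/22 differ, p = 0.409, d = 0.591.
Y–Z: 8/22 differ, p = 0.364, d = 0.497.
The smallest distance is between X and Y.

X and Y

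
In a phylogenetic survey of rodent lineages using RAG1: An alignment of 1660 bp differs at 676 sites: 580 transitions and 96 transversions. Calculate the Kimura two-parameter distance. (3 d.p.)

P = 580/1660 ≈ 0.349398 and Q = 96/1660 ≈ 0.057831.
Under the Kimura two-parameter model, d = −½ ln(1 − 2P − Q) − ¼ ln(1 − 2Q).
1 − 2P − Q = 0.243373, giving −½ ln(0.243373) = 0.706580.
1 − 2Q = 0.884338, giving −¼ ln(0.884338) = 0.030729.
d = 0.706580 + 0.030729 = 0.737309.

0.737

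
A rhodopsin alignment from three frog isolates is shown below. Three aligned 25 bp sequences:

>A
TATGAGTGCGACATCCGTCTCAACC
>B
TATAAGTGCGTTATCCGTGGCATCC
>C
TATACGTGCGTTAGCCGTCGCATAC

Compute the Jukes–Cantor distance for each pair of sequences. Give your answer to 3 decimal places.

A–B: 6/25 sites differ → p = 0.24, d = −0.75 ln(1 − 0.32) = 0.289247 ≈ 0.289.
A–C: 8/25 sites differ → p = 0.32, d = −0.75 ln(1 − 0.426667) = 0.417216 ≈ 0.417.
B–C: 4/25 sites differ → p = 0.16, d = −0.75 ln(1 − 0.213333) = 0.179963 ≈ 0.180.

d(A,B) = 0.289, d(A,C) = 0.417, d(B,C) = 0.180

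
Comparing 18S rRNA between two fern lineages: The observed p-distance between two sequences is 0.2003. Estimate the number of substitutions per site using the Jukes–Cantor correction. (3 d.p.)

d = −(3/4) ln(1 − 4p/3) = −0.75 ln(1 − 0.267067) = −0.75 ln(0.732933)
  = −0.75 × (-0.310701) = 0.233026 substitutions/site.

0.233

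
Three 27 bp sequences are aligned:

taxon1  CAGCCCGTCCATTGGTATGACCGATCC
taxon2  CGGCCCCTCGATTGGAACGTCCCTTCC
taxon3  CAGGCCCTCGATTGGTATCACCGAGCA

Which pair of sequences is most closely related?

taxon1 and taxon3

taxon1–taxon2: 8/27 differ, p = 0.296, d = 0.377.
taxon1–taxon3: 6/27 differ, p = 0.222, d = 0.264.
taxon2–taxon3: 10/27 differ, p = 0.370, d = 0.511.
The smallest distance is between taxon1 and taxon3.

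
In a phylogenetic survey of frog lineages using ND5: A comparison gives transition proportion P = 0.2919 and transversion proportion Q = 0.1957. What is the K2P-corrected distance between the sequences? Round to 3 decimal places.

Under the Kimura two-parameter model, d = −½ ln(1 − 2P − Q) − ¼ ln(1 − 2Q).
1 − 2P − Q = 0.2205, giving −½ ln(0.2205) = 0.755929.
1 − 2Q = 0.6086, giving −¼ ln(0.6086) = 0.124149.
d = 0.755929 + 0.124149 = 0.880078.

0.880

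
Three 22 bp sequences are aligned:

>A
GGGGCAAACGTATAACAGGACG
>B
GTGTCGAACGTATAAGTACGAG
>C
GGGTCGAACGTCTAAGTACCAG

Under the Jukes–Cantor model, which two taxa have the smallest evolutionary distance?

A–B: 9/22 differ, p = 0.409, d = 0.591.
A–C: 9/22 differ, p = 0.409, d = 0.591.
B–C: 3/22 differ, p = 0.136, d = 0.151.
The smallest distance is between B and C.

B and C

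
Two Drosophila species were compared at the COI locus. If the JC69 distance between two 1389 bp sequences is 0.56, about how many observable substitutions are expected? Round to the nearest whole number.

548

Invert JC69: p = (3/4)(1 − e^(−4d/3)) = 0.75 × (1 − e^(-0.746667)) = 0.75 × (1 − 0.473944) = 0.394542.
Expected differing sites = pL ≈ 0.394542 × 1389 = 548.018838 ≈ 548.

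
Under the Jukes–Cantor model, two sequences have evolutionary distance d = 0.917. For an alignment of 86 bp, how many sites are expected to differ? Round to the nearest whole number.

46

Invert JC69: p = (3/4)(1 − e^(−4d/3)) = 0.75 × (1 − e^(-1.222667)) = 0.75 × (1 − 0.294444) = 0.529167.
Expected differing sites = pL ≈ 0.529167 × 86 = 45.508362 ≈ 46.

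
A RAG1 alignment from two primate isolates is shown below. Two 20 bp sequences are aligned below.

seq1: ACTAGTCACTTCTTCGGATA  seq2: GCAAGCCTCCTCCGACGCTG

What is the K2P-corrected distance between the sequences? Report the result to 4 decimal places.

1.0338

Of 20 sites, 5 differences are transitions and 6 are transversions, so P = 5/20 = 0.25 and Q = 6/20 = 0.3.
Under the Kimura two-parameter model, d = −½ ln(1 − 2P − Q) − ¼ ln(1 − 2Q).
1 − 2P − Q = 0.2, giving −½ ln(0.2) = 0.804719.
1 − 2Q = 0.4, giving −¼ ln(0.4) = 0.229073.
d = 0.804719 + 0.229073 = 1.033792.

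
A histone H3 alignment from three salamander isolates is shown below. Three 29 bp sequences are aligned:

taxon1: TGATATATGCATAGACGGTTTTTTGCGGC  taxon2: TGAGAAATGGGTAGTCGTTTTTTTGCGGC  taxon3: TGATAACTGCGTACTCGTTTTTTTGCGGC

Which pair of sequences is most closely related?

taxon1–taxon2: 6/29 differ, p = 0.207, d = 0.242.
taxon1–taxon3: 6/29 differ, p = 0.207, d = 0.242.
taxon2–taxon3: 4/29 differ, p = 0.138, d = 0.152.
The smallest distance is between taxon2 and taxon3.

taxon2 and taxon3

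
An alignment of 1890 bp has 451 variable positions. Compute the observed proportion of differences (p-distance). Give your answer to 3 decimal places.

0.239

p = 451/1890 = 0.238624… ≈ 0.239 (to 3 d.p.).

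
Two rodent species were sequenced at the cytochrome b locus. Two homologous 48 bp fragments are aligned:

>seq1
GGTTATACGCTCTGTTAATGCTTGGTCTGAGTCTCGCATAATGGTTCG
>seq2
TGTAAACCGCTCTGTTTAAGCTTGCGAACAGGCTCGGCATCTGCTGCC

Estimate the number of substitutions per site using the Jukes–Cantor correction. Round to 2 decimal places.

0.61

The sequences differ at 20 of 48 sites, so p = 20/48 ≈ 0.416667.
d = −(3/4) ln(1 − 4p/3) = −0.75 ln(1 − 0.555556) = −0.75 ln(0.444444)
  = −0.75 × (-0.810931) = 0.608198 substitutions/site.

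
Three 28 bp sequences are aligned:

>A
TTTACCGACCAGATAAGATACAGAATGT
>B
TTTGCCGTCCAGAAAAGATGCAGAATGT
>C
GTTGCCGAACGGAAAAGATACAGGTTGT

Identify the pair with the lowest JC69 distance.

A and B

A–B: 4/28 differ, p = 0.143, d = 0.158.
A–C: 7/28 differ, p = 0.250, d = 0.304.
B–C: 7/28 differ, p = 0.250, d = 0.304.
The smallest distance is between A and B.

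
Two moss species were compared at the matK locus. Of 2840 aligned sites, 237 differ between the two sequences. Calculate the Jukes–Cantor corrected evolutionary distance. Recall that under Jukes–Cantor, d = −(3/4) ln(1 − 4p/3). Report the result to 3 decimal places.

0.088

p = 237/2840 ≈ 0.083451.
d = −(3/4) ln(1 − 4p/3) = −0.75 ln(1 − 0.111268) = −0.75 ln(0.888732)
  = −0.75 × (-0.117960) = 0.088470 substitutions/site.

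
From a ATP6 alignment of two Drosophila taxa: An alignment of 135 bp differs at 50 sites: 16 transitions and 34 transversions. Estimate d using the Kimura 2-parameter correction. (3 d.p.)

0.511

P = 16/135 ≈ 0.118519 and Q = 34/135 ≈ 0.251852.
Under the Kimura two-parameter model, d = −½ ln(1 − 2P − Q) − ¼ ln(1 − 2Q).
1 − 2P − Q = 0.51111, giving −½ ln(0.51111) = 0.335585.
1 − 2Q = 0.496296, giving −¼ ln(0.496296) = 0.175146.
d = 0.335585 + 0.175146 = 0.510731.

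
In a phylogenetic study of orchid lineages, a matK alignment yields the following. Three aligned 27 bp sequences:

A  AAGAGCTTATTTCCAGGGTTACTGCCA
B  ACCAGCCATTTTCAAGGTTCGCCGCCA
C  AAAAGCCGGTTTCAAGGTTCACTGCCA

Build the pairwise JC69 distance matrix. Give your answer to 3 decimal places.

d(A,B) = 0.511, d(A,C) = 0.318, d(B,C) = 0.264

A–B: 10/27 sites differ → p ≈ 0.37037, d = −0.75 ln(1 − 0.493827) = 0.510658 ≈ 0.511.
A–C: 7/27 sites differ → p ≈ 0.259259, d = −0.75 ln(1 − 0.345679) = 0.318118 ≈ 0.318.
B–C: 6/27 sites differ → p ≈ 0.222222, d = −0.75 ln(1 − 0.296296) = 0.263548 ≈ 0.264.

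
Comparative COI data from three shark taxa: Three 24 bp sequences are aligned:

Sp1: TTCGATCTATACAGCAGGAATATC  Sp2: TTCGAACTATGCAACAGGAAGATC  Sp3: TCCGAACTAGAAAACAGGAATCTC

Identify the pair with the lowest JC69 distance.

Sp1–Sp2: 4/24 differ, p = 0.167, d = 0.188.
Sp1–Sp3: 6/24 differ, p = 0.250, d = 0.304.
Sp2–Sp3: 6/24 differ, p = 0.250, d = 0.304.
The smallest distance is between Sp1 and Sp2.

Sp1 and Sp2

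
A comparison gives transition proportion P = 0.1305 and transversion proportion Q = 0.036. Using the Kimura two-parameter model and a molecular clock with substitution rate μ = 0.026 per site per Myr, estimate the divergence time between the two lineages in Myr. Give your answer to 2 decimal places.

3.75

Under the Kimura two-parameter model, d = −½ ln(1 − 2P − Q) − ¼ ln(1 − 2Q).
1 − 2P − Q = 0.703, giving −½ ln(0.703) = 0.176199.
1 − 2Q = 0.928, giving −¼ ln(0.928) = 0.018681.
d = 0.176199 + 0.018681 = 0.194880.
Under a molecular clock d = 2μt, so t = d/(2μ) = 0.194880 / (2 × 0.026) = 3.75 Myr.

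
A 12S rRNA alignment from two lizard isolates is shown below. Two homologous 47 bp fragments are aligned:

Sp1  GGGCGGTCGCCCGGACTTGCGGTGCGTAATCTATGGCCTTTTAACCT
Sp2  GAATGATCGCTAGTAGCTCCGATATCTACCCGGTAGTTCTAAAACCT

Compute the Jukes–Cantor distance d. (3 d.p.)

The sequences differ at 24 of 47 sites, so p = 24/47 ≈ 0.510638.
d = −(3/4) ln(1 − 4p/3) = −0.75 ln(1 − 0.680851) = −0.75 ln(0.319149)
  = −0.75 × (-1.142097) = 0.856573 substitutions/site.

0.857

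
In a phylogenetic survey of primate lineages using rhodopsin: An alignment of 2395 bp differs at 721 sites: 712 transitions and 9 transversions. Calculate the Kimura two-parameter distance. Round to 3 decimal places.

0.458

P = 712/2395 ≈ 0.297286 and Q = 9/2395 ≈ 0.003758.
Under the Kimura two-parameter model, d = −½ ln(1 − 2P − Q) − ¼ ln(1 − 2Q).
1 − 2P − Q = 0.40167, giving −½ ln(0.40167) = 0.456062.
1 − 2Q = 0.992484, giving −¼ ln(0.992484) = 0.001886.
d = 0.456062 + 0.001886 = 0.457948.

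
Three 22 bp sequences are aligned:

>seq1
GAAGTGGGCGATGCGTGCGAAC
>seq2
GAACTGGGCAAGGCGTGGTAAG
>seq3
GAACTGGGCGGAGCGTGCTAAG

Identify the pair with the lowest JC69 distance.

seq1–seq2: 6/22 differ, p = 0.273, d = 0.339.
seq1–seq3: 5/22 differ, p = 0.227, d = 0.271.
seq2–seq3: 4/22 differ, p = 0.182, d = 0.208.
The smallest distance is between seq2 and seq3.

seq2 and seq3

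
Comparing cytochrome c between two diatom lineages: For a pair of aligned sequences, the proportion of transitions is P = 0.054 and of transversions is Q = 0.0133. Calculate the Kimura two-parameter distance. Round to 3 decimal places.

0.071

Under the Kimura two-parameter model, d = −½ ln(1 − 2P − Q) − ¼ ln(1 − 2Q).
1 − 2P − Q = 0.8787, giving −½ ln(0.8787) = 0.064656.
1 − 2Q = 0.9734, giving −¼ ln(0.9734) = 0.006740.
d = 0.064656 + 0.006740 = 0.071396.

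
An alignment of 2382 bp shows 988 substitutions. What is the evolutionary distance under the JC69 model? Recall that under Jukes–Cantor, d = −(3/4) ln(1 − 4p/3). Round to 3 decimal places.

0.604

p = 988/2382 ≈ 0.414777.
d = −(3/4) ln(1 − 4p/3) = −0.75 ln(1 − 0.553036) = −0.75 ln(0.446964)
  = −0.75 × (-0.805277) = 0.603958 substitutions/site.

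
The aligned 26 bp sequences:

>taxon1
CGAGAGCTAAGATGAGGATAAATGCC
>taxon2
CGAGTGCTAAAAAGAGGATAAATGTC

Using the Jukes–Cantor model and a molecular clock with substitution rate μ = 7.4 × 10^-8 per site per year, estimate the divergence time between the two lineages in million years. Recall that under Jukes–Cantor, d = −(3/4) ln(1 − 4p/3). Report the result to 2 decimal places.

The sequences differ at 4 of 26 sites (5, 11, 13, 25), so p = 4/26 ≈ 0.153846.
d = −(3/4) ln(1 − 4p/3) = −0.75 ln(1 − 0.205128) = −0.75 ln(0.794872)
  = −0.75 × (-0.229574) = 0.172181 substitutions/site.
Under a molecular clock d = 2μt, so t = d/(2μ) = 0.172181 / (2 × 7.4 × 10^-8) = 1.16 million years.

1.16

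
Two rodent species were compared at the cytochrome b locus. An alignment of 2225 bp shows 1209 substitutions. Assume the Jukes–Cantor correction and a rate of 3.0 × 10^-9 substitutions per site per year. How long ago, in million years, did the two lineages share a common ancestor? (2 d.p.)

p = 1209/2225 ≈ 0.543371.
d = −(3/4) ln(1 − 4p/3) = −0.75 ln(1 − 0.724495) = −0.75 ln(0.275505)
  = −0.75 × (-1.289150) = 0.966863 substitutions/site.
Under a molecular clock d = 2μt, so t = d/(2μ) = 0.966863 / (2 × 3.0 × 10^-9) = 161.14 million years.

161.14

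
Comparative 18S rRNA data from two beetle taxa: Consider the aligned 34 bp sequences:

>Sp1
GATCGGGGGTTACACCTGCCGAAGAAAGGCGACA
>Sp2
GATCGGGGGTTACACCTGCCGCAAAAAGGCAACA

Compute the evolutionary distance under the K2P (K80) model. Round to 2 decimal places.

0.09

Of 34 sites, 2 differences are transitions and 1 are transversions, so P = 2/34 ≈ 0.058824 and Q = 1/34 ≈ 0.029412.
Under the Kimura two-parameter model, d = −½ ln(1 − 2P − Q) − ¼ ln(1 − 2Q).
1 − 2P − Q = 0.85294, giving −½ ln(0.85294) = 0.079533.
1 − 2Q = 0.941176, giving −¼ ln(0.941176) = 0.015156.
d = 0.079533 + 0.015156 = 0.094689.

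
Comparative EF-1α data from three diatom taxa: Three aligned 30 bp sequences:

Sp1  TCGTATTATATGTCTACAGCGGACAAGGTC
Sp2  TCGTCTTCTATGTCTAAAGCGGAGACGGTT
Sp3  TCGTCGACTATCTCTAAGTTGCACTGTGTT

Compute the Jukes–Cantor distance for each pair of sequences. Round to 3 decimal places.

Sp1–Sp2: 6/30 sites differ → p = 0.2, d = −0.75 ln(1 − 0.266667) = 0.232617 ≈ 0.233.
Sp1–Sp3: 14/30 sites differ → p ≈ 0.466667, d = −0.75 ln(1 − 0.622223) = 0.730088 ≈ 0.730.
Sp2–Sp3: 11/30 sites differ → p ≈ 0.366667, d = −0.75 ln(1 − 0.488889) = 0.503376 ≈ 0.503.

d(Sp1,Sp2) = 0.233, d(Sp1,Sp3) = 0.730, d(Sp2,Sp3) = 0.503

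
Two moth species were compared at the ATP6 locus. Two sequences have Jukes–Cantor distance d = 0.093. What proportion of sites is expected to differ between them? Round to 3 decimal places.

p = (3/4)(1 − e^(−4d/3)) = 0.75 × (1 − e^(-0.124)) = 0.75 × (1 − 0.883380) = 0.087465.

0.087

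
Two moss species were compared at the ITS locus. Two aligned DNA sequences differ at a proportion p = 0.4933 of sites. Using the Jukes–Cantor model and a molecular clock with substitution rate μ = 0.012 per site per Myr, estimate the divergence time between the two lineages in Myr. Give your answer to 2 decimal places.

d = −(3/4) ln(1 − 4p/3) = −0.75 ln(1 − 0.657733) = −0.75 ln(0.342267)
  = −0.75 × (-1.072164) = 0.804123 substitutions/site.
Under a molecular clock d = 2μt, so t = d/(2μ) = 0.804123 / (2 × 0.012) = 33.51 Myr.

33.51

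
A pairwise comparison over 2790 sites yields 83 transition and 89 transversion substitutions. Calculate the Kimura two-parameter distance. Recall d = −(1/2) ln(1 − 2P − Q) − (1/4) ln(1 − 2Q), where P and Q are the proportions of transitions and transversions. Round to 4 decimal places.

P = 83/2790 ≈ 0.029749 and Q = 89/2790 ≈ 0.0319.
Under the Kimura two-parameter model, d = −½ ln(1 − 2P − Q) − ¼ ln(1 − 2Q).
1 − 2P − Q = 0.908602, giving −½ ln(0.908602) = 0.047924.
1 − 2Q = 0.9362, giving −¼ ln(0.9362) = 0.016482.
d = 0.047924 + 0.016482 = 0.064406.

0.0644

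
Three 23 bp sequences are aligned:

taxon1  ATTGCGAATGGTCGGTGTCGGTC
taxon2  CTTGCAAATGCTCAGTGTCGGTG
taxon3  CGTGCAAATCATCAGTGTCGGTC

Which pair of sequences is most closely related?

taxon1–taxon2: 5/23 differ, p = 0.217, d = 0.257.
taxon1–taxon3: 6/23 differ, p = 0.261, d = 0.321.
taxon2–taxon3: 4/23 differ, p = 0.174, d = 0.198.
The smallest distance is between taxon2 and taxon3.

taxon2 and taxon3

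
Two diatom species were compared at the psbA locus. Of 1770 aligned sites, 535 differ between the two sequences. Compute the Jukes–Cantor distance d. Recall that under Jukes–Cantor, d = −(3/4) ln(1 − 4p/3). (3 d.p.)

0.387

p = 535/1770 ≈ 0.30226.
d = −(3/4) ln(1 − 4p/3) = −0.75 ln(1 − 0.403013) = −0.75 ln(0.596987)
  = −0.75 × (-0.515860) = 0.386895 substitutions/site.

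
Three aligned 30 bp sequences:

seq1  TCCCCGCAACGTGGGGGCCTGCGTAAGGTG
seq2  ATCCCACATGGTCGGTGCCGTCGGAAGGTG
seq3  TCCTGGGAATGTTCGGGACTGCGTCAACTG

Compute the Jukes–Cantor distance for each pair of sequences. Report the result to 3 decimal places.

d(seq1,seq2) = 0.441, d(seq1,seq3) = 0.441, d(seq2,seq3) = 1.207

seq1–seq2: 10/30 sites differ → p ≈ 0.333333, d = −0.75 ln(1 − 0.444444) = 0.440839 ≈ 0.441.
seq1–seq3: 10/30 sites differ → p ≈ 0.333333, d = −0.75 ln(1 − 0.444444) = 0.440839 ≈ 0.441.
seq2–seq3: 18/30 sites differ → p = 0.6, d = −0.75 ln(1 − 0.8) = 1.207078 ≈ 1.207.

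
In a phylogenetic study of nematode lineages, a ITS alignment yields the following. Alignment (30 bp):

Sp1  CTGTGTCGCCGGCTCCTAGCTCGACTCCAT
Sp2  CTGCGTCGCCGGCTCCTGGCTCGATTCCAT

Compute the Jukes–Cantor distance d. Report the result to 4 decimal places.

0.1073

The sequences differ at 3 of 30 sites (4, 18, 25), so p = 3/30 = 0.1.
d = −(3/4) ln(1 − 4p/3) = −0.75 ln(1 − 0.133333) = −0.75 ln(0.866667)
  = −0.75 × (-0.143100) = 0.107325 substitutions/site.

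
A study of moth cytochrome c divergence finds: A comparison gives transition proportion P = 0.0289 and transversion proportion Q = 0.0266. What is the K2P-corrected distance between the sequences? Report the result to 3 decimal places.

Under the Kimura two-parameter model, d = −½ ln(1 − 2P − Q) − ¼ ln(1 − 2Q).
1 − 2P − Q = 0.9156, giving −½ ln(0.9156) = 0.044088.
1 − 2Q = 0.9468, giving −¼ ln(0.9468) = 0.013667.
d = 0.044088 + 0.013667 = 0.057755.

0.058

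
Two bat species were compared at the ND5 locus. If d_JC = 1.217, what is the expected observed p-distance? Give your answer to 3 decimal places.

0.602

p = (3/4)(1 − e^(−4d/3)) = 0.75 × (1 − e^(-1.622667)) = 0.75 × (1 − 0.197372) = 0.601971.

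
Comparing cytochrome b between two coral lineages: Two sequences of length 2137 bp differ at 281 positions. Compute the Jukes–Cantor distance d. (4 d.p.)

p = 281/2137 ≈ 0.131493.
d = −(3/4) ln(1 − 4p/3) = −0.75 ln(1 − 0.175324) = −0.75 ln(0.824676)
  = −0.75 × (-0.192765) = 0.144574 substitutions/site.

0.1446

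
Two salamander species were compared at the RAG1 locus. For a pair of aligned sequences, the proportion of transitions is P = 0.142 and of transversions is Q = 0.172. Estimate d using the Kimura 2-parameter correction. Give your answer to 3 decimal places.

0.410

Under the Kimura two-parameter model, d = −½ ln(1 − 2P − Q) − ¼ ln(1 − 2Q).
1 − 2P − Q = 0.544, giving −½ ln(0.544) = 0.304403.
1 − 2Q = 0.656, giving −¼ ln(0.656) = 0.105399.
d = 0.304403 + 0.105399 = 0.409802.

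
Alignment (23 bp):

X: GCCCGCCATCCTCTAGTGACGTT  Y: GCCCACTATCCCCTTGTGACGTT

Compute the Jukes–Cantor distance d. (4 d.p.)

The sequences differ at 4 of 23 sites (5, 7, 12, 15), so p = 4/23 ≈ 0.173913.
d = −(3/4) ln(1 − 4p/3) = −0.75 ln(1 − 0.231884) = −0.75 ln(0.768116)
  = −0.75 × (-0.263815) = 0.197861 substitutions/site.

0.1979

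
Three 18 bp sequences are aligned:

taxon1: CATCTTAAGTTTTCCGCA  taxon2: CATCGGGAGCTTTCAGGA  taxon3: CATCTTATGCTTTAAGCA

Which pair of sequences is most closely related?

taxon1 and taxon3

taxon1–taxon2: 6/18 differ, p = 0.333, d = 0.441.
taxon1–taxon3: 4/18 differ, p = 0.222, d = 0.264.
taxon2–taxon3: 6/18 differ, p = 0.333, d = 0.441.
The smallest distance is between taxon1 and taxon3.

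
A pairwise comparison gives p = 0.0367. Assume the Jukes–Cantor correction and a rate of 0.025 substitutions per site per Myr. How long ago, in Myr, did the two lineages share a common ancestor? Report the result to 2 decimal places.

d = −(3/4) ln(1 − 4p/3) = −0.75 ln(1 − 0.048933) = −0.75 ln(0.951067)
  = −0.75 × (-0.050171) = 0.037628 substitutions/site.
Under a molecular clock d = 2μt, so t = d/(2μ) = 0.037628 / (2 × 0.025) = 0.75 Myr.

0.75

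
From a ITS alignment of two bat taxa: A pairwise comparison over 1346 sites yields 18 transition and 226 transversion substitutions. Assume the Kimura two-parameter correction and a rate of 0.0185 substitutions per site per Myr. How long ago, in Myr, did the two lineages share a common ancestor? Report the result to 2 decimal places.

P = 18/1346 ≈ 0.013373 and Q = 226/1346 ≈ 0.167905.
Under the Kimura two-parameter model, d = −½ ln(1 − 2P − Q) − ¼ ln(1 − 2Q).
1 − 2P − Q = 0.805349, giving −½ ln(0.805349) = 0.108240.
1 − 2Q = 0.66419, giving −¼ ln(0.66419) = 0.102297.
d = 0.108240 + 0.102297 = 0.210537.
Under a molecular clock d = 2μt, so t = d/(2μ) = 0.210537 / (2 × 0.0185) = 5.69 Myr.

5.69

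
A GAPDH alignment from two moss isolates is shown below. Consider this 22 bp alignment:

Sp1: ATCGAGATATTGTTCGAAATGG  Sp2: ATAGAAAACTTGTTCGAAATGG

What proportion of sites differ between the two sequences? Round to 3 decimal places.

The sequences differ at 4 of 22 positions (sites 3, 6, 8, 9).
p = 4/22 = 0.181818… ≈ 0.182 (to 3 d.p.).

0.182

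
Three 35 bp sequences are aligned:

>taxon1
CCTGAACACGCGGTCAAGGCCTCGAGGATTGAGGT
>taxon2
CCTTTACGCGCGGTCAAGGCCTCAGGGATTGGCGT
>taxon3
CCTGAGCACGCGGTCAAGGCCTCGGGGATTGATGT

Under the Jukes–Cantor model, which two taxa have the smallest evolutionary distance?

taxon1 and taxon3

taxon1–taxon2: 7/35 differ, p = 0.200, d = 0.233.
taxon1–taxon3: 3/35 differ, p = 0.086, d = 0.091.
taxon2–taxon3: 7/35 differ, p = 0.200, d = 0.233.
The smallest distance is between taxon1 and taxon3.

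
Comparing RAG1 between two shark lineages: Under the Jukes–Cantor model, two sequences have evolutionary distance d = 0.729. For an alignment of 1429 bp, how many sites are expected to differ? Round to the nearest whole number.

666

Invert JC69: p = (3/4)(1 − e^(−4d/3)) = 0.75 × (1 − e^(-0.972)) = 0.75 × (1 − 0.378326) = 0.466256.
Expected differing sites = pL ≈ 0.466256 × 1429 = 666.279824 ≈ 666.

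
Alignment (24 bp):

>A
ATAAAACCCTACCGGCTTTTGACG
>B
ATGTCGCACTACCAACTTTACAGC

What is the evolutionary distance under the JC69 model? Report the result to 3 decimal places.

0.708

The sequences differ at 11 of 24 sites, so p = 11/24 ≈ 0.458333.
d = −(3/4) ln(1 − 4p/3) = −0.75 ln(1 − 0.611111) = −0.75 ln(0.388889)
  = −0.75 × (-0.944461) = 0.708346 substitutions/site.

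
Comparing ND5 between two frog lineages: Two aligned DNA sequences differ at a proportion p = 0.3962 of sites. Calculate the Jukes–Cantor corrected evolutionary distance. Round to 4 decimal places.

d = −(3/4) ln(1 − 4p/3) = −0.75 ln(1 − 0.528267) = −0.75 ln(0.471733)
  = −0.75 × (-0.751342) = 0.563507 substitutions/site.

0.5635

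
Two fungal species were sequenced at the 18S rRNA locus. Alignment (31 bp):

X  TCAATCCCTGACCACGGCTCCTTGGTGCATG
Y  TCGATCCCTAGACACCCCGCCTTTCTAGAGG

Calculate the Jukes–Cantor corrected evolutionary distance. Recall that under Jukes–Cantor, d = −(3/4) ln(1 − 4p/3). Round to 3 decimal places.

The sequences differ at 12 of 31 sites, so p = 12/31 ≈ 0.387097.
d = −(3/4) ln(1 − 4p/3) = −0.75 ln(1 − 0.516129) = −0.75 ln(0.483871)
  = −0.75 × (-0.725937) = 0.544453 substitutions/site.

0.544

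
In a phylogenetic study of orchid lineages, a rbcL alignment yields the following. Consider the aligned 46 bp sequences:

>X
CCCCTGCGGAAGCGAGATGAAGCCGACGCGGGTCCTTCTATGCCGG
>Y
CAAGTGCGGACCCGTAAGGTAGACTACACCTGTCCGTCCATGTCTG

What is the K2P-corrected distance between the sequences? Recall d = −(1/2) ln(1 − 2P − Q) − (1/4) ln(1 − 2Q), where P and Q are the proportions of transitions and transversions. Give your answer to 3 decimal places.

0.560

Of 46 sites, 4 differences are transitions and 14 are transversions, so P = 4/46 ≈ 0.086957 and Q = 14/46 ≈ 0.304348.
Under the Kimura two-parameter model, d = −½ ln(1 − 2P − Q) − ¼ ln(1 − 2Q).
1 − 2P − Q = 0.521738, giving −½ ln(0.521738) = 0.325295.
1 − 2Q = 0.391304, giving −¼ ln(0.391304) = 0.234568.
d = 0.325295 + 0.234568 = 0.559863.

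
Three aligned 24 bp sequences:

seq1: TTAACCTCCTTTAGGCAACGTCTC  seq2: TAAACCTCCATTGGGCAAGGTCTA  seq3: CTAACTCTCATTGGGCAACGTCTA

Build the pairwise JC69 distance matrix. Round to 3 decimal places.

d(seq1,seq2) = 0.244, d(seq1,seq3) = 0.369, d(seq2,seq3) = 0.304

seq1–seq2: 5/24 sites differ → p ≈ 0.208333, d = −0.75 ln(1 − 0.277777) = 0.244066 ≈ 0.244.
seq1–seq3: 7/24 sites differ → p ≈ 0.291667, d = −0.75 ln(1 − 0.388889) = 0.369358 ≈ 0.369.
seq2–seq3: 6/24 sites differ → p = 0.25, d = −0.75 ln(1 − 0.333333) = 0.304098 ≈ 0.304.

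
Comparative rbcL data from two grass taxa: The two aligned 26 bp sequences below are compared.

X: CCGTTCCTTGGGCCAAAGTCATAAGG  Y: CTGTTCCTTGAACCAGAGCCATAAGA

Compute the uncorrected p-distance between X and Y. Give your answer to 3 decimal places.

0.231

The sequences differ at 6 of 26 positions (sites 2, 11, 12, 16, 19, 26).
p = 6/26 = 0.230769… ≈ 0.231 (to 3 d.p.).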